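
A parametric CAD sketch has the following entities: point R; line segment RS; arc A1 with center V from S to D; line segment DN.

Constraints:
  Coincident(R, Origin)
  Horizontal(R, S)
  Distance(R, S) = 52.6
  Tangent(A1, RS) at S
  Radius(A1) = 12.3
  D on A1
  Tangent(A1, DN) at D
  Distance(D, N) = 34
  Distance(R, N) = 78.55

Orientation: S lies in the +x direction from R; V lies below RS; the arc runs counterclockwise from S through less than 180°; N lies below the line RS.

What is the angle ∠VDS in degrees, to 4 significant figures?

26.71°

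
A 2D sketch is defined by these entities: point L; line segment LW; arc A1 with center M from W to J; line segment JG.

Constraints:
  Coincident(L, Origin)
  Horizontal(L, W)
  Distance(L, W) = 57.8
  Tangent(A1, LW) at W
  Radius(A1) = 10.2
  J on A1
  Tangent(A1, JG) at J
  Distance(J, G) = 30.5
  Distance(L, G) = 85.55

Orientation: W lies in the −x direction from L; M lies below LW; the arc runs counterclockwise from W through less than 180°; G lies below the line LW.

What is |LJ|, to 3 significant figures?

67.7

Checks: |MJ| = 10.20 ✓; ∠(MJ, JG) = 90.00° ✓; |JG| = 30.50 ✓; |LG| = 85.55 ✓.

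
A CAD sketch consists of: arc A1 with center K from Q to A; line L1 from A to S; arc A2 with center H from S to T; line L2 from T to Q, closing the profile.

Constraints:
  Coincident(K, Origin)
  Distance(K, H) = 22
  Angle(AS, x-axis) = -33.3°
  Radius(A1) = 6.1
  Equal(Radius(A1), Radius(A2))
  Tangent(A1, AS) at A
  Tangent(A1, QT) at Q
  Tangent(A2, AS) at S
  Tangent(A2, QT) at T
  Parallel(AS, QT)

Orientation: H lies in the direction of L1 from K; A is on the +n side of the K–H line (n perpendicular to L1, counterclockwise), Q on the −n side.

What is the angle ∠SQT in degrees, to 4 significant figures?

29.01°

The slot axis is L1's direction at -33.3°, so u = (cos -33.3°, sin -33.3°) = (0.8358, -0.5490) and n = (−sin -33.3°, cos -33.3°) = (0.5490, 0.8358). K is at the origin and H lies 22.0 along u from K, so H = 22.0·u = (18.39, -12.08). Tangency of A1 to both parallel lines with radius 6.1 puts A and Q at K ± 6.1·n: A = (3.349, 5.098), Q = (-3.349, -5.098). Equal radii place S and T the same way about H: S = H + 6.1·n = (21.74, -6.980), T = H − 6.1·n = (15.04, -17.18). Then cos ∠SQT = QS·QT / (|QS||QT|), giving 29.01°.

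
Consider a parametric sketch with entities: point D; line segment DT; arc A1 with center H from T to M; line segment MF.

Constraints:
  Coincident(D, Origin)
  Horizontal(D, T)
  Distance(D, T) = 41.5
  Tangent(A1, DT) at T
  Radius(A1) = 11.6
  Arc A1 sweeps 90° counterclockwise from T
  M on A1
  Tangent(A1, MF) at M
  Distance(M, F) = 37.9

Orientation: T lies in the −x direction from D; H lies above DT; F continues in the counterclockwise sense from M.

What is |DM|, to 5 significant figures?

32.071

D is at the origin; DT is horizontal with |DT| = 41.5 and T on the −x side, so T = (-41.500, 0.0000). Tangency of A1 to DT means the radius HT is perpendicular to DT, so H = T + (0, 11.6) = (-41.500, 11.600). On A1, T sits at bearing -90° from H; a 90° counterclockwise sweep puts M at bearing 0°, so M = H + 11.6·(cos 0°, sin 0°) = (-29.900, 11.600). Then |DM| = |M − D| = 32.071.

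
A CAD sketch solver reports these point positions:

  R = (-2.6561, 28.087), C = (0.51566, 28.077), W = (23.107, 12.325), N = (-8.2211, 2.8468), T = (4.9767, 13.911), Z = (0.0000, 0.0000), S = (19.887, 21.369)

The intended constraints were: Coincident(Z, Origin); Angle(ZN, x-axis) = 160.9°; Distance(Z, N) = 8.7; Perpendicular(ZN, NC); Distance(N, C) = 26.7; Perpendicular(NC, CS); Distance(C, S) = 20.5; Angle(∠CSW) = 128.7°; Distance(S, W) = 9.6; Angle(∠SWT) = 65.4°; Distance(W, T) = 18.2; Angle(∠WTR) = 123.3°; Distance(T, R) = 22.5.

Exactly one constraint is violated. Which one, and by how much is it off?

Distance(T, R) = 22.5 — off by 6.40.

Z = (0.00, 0.00) ✓; ZN at 160.9° ✓; |ZN| = 8.700 ✓; ∠(ZN, NC) = 90.00° ✓; |NC| = 26.70 ✓; ∠(NC, CS) = 90.00° ✓; |CS| = 20.50 ✓; ∠CSW = 128.7° ✓; |SW| = 9.600 ✓; ∠SWT = 65.40° ✓; |WT| = 18.20 ✓; ∠WTR = 123.3° ✓; |TR| = 16.10 ✗.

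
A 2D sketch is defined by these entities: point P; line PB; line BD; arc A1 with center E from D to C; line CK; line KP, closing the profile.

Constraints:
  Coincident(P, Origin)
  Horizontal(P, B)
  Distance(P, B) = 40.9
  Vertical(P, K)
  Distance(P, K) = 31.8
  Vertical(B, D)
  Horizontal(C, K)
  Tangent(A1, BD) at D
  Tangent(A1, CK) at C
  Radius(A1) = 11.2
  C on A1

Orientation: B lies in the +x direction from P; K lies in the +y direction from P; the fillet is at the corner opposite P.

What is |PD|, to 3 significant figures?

45.8

P is at the origin; P and B share the same y with |PB| = 40.9 and B on the +x side, so B = (40.9, 0.00). PK is vertical with |PK| = 31.8 and K on the +y side, so K = (0.00, 31.8). The virtual corner opposite P is at (40.9, 31.8). Since A1 is tangent to BD there, ED ⟂ BD and A1 meets CK tangentially, so EC is at right angles to CK, with radius 11.2, so the center E sits 11.2 in from both sides at E = (29.7, 20.6). That places the tangent points at D = (40.9, 20.6) on BD and C = (29.7, 31.8) on CK. Then |PD| = |D − P| = 45.8.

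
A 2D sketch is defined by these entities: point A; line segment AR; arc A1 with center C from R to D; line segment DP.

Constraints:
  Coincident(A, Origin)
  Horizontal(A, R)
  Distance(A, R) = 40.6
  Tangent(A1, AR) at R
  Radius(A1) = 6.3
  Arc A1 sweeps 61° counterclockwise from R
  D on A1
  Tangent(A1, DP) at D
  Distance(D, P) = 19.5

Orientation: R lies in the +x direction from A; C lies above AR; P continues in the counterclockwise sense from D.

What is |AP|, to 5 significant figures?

59.156

A is at the origin; AR is horizontal with |AR| = 40.6 and R on the +x side, so R = (40.600, 0.0000). A1 meets AR tangentially, so CR is at right angles to AR, so C = R + (0, 6.3) = (40.600, 6.3000). On A1, R sits at bearing -90° from C; a 61° counterclockwise sweep puts D at bearing -29°, so D = C + 6.3·(cos -29°, sin -29°) = (46.110, 3.2457). The tangent condition forces CD to be normal to DP, so DP runs along (−sin -29°, cos -29°); with |DP| = 19.5, P = (55.564, 20.301). Then |AP| = |P − A| = 59.156.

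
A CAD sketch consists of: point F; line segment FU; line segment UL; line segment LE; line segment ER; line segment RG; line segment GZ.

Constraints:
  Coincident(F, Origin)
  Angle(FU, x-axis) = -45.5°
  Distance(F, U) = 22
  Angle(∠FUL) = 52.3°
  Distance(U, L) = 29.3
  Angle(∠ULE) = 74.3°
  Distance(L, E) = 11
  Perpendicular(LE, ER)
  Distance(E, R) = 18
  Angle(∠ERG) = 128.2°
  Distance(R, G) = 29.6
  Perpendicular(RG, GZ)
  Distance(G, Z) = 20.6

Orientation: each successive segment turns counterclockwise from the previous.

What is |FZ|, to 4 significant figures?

47.03

F is at the origin; FU runs at -45.5° with length 22.0, so U = (15.42, -15.69). ∠FUL = 52.3° gives UL at 82.20° from the x-axis; with |UL| = 29.3, L = (19.40, 13.34). ∠ULE = 74.3° gives LE at -172.1° from the x-axis; with |LE| = 11.0, E = (8.501, 11.83). LE ⟂ ER, so ER runs at -82.10°; with |ER| = 18.0, R = (10.97, -6.004). ∠ERG = 128.2° gives RG at -30.30° from the x-axis; with |RG| = 29.6, G = (36.53, -20.94). RG is perpendicular to GZ, so GZ runs at 59.70°; with |GZ| = 20.6, Z = (46.92, -3.152). Then |FZ| = |Z − F| = 47.03.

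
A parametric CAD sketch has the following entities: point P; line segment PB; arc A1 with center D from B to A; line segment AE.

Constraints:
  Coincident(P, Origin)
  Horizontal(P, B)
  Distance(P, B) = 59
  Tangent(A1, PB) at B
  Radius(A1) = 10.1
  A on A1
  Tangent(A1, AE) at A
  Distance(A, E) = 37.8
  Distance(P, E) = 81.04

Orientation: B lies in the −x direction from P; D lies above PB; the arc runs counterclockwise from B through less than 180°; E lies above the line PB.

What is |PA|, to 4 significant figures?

51.69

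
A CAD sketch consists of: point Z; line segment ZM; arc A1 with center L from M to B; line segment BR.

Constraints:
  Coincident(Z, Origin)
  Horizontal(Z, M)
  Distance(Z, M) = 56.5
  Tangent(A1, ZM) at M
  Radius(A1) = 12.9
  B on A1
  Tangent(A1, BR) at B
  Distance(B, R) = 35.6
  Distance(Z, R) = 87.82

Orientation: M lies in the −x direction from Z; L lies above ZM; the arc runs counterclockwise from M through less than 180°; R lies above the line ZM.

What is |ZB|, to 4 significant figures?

53.05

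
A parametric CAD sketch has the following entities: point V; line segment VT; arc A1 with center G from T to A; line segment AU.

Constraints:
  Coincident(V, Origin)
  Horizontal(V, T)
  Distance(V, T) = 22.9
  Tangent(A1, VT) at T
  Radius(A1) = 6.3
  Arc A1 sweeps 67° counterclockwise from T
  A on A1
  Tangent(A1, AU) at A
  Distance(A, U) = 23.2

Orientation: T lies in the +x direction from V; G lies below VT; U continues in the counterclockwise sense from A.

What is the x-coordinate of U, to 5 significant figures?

8.0359

V is at the origin; VT is horizontal with |VT| = 22.9 and T on the +x side, so T = (22.900, 0.0000). A1 meets VT tangentially, so GT is at right angles to VT, so G = T + (0, -6.3) = (22.900, -6.3000). On A1, T sits at bearing 90° from G; a 67° counterclockwise sweep puts A at bearing 157°, so A = G + 6.3·(cos 157°, sin 157°) = (17.101, -3.8384). Tangency of A1 to AU means the radius GA is perpendicular to AU, so AU runs along (−sin 157°, cos 157°); with |AU| = 23.2, U = (8.0359, -25.194). So U.x = 8.0359.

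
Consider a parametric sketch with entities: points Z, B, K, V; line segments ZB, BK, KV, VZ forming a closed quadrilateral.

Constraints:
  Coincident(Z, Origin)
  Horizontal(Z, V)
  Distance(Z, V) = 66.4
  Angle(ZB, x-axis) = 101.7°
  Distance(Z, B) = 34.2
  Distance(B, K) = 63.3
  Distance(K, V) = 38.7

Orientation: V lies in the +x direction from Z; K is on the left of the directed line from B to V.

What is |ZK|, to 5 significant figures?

67.516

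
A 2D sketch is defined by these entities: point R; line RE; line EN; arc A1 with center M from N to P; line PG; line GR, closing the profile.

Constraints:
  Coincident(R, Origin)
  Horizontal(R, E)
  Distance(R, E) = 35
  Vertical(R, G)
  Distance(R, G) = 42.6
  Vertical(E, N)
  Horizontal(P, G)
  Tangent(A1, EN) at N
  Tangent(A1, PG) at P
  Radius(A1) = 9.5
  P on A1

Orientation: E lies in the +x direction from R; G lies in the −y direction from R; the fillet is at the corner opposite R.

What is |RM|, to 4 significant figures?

41.78

R is at the origin; RE is horizontal with |RE| = 35.0 and E on the +x side, so E = (35.00, 0.000). RG is vertical with |RG| = 42.6 and G on the −y side, so G = (0.000, -42.60). The virtual corner opposite R is at (35.00, -42.60). Since A1 is tangent to EN there, MN ⟂ EN and A1 meets PG tangentially, so MP is at right angles to PG, with radius 9.5, so the center M sits 9.5 in from both sides at M = (25.50, -33.10). Then |RM| = |M − R| = 41.78.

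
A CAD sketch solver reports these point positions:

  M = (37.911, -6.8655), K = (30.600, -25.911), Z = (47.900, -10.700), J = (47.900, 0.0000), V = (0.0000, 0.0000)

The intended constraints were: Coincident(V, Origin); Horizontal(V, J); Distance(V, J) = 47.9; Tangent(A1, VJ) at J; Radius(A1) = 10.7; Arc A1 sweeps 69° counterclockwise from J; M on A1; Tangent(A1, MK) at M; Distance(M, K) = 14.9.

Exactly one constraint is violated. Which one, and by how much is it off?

Distance(M, K) = 14.9 — off by 5.50.

V = (0.00, 0.00) ✓; V.y = 0.00, J.y = 0.00 ✓; |VJ| = 47.90 ✓; ∠(ZJ, JV) = 90.00° ✓; |ZJ| = 10.70 ✓; bearing(Z→M) − bearing(Z→J) = 69.00° ✓; |ZM| = 10.70 ✓; ∠(ZM, MK) = 90.00° ✓; |MK| = 20.40 ✗.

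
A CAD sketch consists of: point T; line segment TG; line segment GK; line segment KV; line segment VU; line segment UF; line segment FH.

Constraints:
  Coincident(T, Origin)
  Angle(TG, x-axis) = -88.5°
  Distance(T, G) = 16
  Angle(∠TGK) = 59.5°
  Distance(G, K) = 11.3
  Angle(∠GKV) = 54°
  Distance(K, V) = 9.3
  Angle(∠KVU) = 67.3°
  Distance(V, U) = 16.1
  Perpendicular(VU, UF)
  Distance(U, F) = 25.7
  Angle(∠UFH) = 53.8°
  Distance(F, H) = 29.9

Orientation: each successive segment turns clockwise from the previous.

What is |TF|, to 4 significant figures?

35.23

T is at the origin; TG runs at -88.5° with length 16.0, so G = (0.4188, -15.99). ∠TGK = 59.5° gives GK at 151.0° from the x-axis; with |GK| = 11.3, K = (-9.464, -10.52). ∠GKV = 54.0° gives KV at 25.00° from the x-axis; with |KV| = 9.3, V = (-1.036, -6.586). ∠KVU = 67.3° gives VU at -87.70° from the x-axis; with |VU| = 16.1, U = (-0.3896, -22.67). The perpendicularity gives UF at right angles to VU, so UF runs at -177.7°; with |UF| = 25.7, F = (-26.07, -23.70). Then |TF| = |F − T| = 35.23.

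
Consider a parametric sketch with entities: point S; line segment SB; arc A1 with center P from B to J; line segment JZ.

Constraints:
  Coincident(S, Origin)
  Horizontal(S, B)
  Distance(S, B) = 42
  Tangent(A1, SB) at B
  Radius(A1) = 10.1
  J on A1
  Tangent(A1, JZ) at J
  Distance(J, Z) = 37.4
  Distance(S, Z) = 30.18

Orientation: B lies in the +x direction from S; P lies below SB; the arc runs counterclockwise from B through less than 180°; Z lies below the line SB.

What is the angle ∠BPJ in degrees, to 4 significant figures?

44.39°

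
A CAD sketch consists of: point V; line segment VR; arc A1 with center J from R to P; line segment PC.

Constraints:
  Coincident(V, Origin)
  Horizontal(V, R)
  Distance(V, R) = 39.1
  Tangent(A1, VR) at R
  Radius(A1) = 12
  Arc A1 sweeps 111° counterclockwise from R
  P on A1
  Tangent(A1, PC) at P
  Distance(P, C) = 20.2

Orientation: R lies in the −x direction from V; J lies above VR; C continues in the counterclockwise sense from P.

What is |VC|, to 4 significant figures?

49.71

On A1, R sits at bearing -90° from J; a 111° counterclockwise sweep puts P at bearing 21°, so P = J + 12.0·(cos 21°, sin 21°) = (-27.90, 16.30). Since A1 is tangent to PC there, JP ⟂ PC, so PC runs along (−sin 21°, cos 21°); with |PC| = 20.2, C = (-35.14, 35.16). Then |VC| = |C − V| = 49.71.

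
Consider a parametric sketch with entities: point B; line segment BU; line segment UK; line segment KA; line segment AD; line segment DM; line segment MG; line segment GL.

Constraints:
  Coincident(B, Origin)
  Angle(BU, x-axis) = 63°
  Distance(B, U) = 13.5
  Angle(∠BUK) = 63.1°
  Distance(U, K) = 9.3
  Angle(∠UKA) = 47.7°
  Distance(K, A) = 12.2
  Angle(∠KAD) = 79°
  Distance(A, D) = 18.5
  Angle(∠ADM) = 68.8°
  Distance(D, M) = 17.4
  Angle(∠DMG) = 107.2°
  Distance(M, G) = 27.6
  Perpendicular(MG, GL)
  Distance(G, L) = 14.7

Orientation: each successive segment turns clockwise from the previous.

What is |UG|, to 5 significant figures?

25.186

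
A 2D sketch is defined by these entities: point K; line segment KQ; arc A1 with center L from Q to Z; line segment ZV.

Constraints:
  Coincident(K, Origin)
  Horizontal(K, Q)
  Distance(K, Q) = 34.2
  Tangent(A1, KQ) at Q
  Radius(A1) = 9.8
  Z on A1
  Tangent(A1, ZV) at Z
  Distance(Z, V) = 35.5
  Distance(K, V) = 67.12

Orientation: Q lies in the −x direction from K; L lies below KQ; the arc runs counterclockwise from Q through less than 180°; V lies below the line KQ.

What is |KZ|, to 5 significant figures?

44.300

Checks: |LZ| = 9.800 ✓; ∠(LZ, ZV) = 90.00° ✓; |ZV| = 35.50 ✓; |KV| = 67.12 ✓.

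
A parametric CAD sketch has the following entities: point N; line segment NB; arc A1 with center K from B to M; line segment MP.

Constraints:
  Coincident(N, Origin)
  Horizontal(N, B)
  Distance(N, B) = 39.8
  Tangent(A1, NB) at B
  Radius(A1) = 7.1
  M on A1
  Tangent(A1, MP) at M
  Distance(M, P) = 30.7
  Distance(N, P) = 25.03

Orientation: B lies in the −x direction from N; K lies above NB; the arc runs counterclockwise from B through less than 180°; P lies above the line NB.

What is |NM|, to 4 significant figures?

35.17

Checks: |KM| = 7.100 ✓; ∠(KM, MP) = 90.00° ✓; |MP| = 30.70 ✓; |NP| = 25.03 ✓.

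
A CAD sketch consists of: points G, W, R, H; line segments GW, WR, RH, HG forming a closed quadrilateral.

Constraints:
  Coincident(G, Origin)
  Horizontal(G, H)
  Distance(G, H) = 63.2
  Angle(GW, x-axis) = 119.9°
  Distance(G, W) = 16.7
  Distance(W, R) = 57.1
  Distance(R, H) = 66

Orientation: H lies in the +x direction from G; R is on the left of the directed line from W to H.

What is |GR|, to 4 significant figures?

64.29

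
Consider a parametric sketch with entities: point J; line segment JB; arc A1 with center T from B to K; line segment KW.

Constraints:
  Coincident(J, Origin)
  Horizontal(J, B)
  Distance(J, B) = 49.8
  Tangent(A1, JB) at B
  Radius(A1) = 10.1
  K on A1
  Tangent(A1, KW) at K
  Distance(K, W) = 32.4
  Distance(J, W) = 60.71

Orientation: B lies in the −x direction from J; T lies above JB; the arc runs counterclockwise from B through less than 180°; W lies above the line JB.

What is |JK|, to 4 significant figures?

41.23

J is at the origin; JB is horizontal with |JB| = 49.8 and B on the −x side, so B = (-49.80, 0.000). A1 meets JB tangentially, so TB is at right angles to JB, so T = B + (0, 10.1) = (-49.80, 10.10). Since TK ⟂ KW (tangency), |TW| = √(10.1² + 32.4²) = 33.94 regardless of where K sits on A1. So W lies on both circle(J, 60.71) and circle(T, 33.94); the above-JB intersection is W = (-42.59, 43.26). K is the foot of the tangent from W: K = (-39.74, 10.99).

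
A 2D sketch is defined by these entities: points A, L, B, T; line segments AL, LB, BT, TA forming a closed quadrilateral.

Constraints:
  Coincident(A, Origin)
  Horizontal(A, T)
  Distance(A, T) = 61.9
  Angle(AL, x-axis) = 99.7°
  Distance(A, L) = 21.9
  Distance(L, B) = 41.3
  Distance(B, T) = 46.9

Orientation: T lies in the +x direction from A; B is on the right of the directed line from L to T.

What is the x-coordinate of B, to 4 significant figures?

17.16

Checks: |LB| = 41.30 ✓; |BT| = 46.90 ✓.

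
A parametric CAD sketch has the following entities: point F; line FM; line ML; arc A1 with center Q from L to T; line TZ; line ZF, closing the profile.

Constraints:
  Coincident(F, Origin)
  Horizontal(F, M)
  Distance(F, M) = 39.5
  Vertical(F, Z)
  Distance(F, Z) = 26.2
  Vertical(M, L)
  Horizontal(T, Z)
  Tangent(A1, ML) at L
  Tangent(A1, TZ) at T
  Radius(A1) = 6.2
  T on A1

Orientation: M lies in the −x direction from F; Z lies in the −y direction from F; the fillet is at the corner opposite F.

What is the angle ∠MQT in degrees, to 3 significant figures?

163°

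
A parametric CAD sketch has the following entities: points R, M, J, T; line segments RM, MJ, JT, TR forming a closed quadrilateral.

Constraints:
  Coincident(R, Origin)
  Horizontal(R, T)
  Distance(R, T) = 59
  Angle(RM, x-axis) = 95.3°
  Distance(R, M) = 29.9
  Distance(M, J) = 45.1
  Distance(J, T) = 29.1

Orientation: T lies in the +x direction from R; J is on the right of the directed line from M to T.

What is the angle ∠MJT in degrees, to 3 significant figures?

134°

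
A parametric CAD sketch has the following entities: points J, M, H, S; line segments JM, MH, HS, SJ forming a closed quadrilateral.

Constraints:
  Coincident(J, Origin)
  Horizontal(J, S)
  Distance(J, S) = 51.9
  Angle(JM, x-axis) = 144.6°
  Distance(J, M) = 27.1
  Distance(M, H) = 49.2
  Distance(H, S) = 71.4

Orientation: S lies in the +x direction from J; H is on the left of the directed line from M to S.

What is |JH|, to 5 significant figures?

55.872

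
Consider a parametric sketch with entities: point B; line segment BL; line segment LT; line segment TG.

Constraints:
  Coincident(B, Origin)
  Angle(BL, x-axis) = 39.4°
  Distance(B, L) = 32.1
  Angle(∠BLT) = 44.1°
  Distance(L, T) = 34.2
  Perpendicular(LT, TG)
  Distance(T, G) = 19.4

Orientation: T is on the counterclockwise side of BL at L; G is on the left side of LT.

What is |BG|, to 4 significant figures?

11.53

∠BLT = 44.1°, so LT runs at 39.4° + (180° − 44.1°) = 175.3° from the x-axis; with |LT| = 34.2, T = L + 34.2·(cos 175.3°, sin 175.3°) = (-9.280, 23.18). LT ⟂ TG; with |TG| = 19.4 on the left of LT, G = T + 19.4·(-0.08194, -0.9966) = (-10.87, 3.842). Then |BG| = |G − B| = 11.53.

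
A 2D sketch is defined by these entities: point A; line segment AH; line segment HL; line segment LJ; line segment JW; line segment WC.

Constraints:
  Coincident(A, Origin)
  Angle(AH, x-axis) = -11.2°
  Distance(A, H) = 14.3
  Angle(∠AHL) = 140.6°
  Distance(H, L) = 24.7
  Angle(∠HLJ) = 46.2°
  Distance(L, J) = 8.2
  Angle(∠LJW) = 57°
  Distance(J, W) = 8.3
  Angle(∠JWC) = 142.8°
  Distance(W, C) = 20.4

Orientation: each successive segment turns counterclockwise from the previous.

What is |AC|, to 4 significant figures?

47.15

A is at the origin; AH runs at -11.2° with length 14.3, so H = (14.03, -2.778). ∠AHL = 140.6° gives HL at 28.20° from the x-axis; with |HL| = 24.7, L = (35.80, 8.894). ∠HLJ = 46.2° gives LJ at 162.0° from the x-axis; with |LJ| = 8.2, J = (28.00, 11.43). ∠LJW = 57.0° gives JW at -75.00° from the x-axis; with |JW| = 8.3, W = (30.15, 3.411). ∠JWC = 142.8° gives WC at -37.80° from the x-axis; with |WC| = 20.4, C = (46.26, -9.092). Then |AC| = |C − A| = 47.15.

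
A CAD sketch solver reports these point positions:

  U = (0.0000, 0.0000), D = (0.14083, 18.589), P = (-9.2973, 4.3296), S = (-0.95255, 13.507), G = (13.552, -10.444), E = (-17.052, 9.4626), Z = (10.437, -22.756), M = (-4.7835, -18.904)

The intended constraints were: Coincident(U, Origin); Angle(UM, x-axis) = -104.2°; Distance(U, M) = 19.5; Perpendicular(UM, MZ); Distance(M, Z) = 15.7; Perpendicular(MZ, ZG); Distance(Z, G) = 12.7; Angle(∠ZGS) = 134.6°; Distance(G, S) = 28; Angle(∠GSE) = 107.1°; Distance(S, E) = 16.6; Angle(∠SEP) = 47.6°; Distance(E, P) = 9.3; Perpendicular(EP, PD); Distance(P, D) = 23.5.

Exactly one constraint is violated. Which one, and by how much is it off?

Distance(P, D) = 23.5 — off by 6.40.

U = (0.00, 0.00) ✓; UM at -104.2° ✓; |UM| = 19.50 ✓; ∠(UM, MZ) = 90.00° ✓; |MZ| = 15.70 ✓; ∠(MZ, ZG) = 90.00° ✓; |ZG| = 12.70 ✓; ∠ZGS = 134.6° ✓; |GS| = 28.00 ✓; ∠GSE = 107.1° ✓; |SE| = 16.60 ✓; ∠SEP = 47.60° ✓; |EP| = 9.300 ✓; ∠(EP, PD) = 90.00° ✓; |PD| = 17.10 ✗.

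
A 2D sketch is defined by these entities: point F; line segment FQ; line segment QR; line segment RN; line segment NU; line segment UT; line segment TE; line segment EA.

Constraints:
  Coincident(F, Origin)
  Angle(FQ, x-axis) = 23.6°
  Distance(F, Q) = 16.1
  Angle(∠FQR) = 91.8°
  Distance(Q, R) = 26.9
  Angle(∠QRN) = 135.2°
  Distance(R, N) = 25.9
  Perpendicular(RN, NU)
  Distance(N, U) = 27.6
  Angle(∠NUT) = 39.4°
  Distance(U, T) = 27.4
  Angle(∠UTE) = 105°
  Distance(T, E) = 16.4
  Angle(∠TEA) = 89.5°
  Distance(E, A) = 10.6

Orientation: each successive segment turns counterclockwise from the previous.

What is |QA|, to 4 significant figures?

49.74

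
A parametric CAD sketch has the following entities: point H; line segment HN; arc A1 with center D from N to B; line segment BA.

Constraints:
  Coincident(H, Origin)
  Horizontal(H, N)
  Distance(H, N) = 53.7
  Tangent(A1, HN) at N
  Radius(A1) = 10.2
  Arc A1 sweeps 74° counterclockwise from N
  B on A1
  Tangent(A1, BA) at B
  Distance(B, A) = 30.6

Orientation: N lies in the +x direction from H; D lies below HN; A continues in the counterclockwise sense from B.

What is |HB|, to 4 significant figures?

44.51

H is at the origin; H and N share the same y with |HN| = 53.7 and N on the +x side, so N = (53.70, 0.000). Tangency of A1 to HN means the radius DN is perpendicular to HN, so D = N + (0, -10.2) = (53.70, -10.20). On A1, N sits at bearing 90° from D; a 74° counterclockwise sweep puts B at bearing 164°, so B = D + 10.2·(cos 164°, sin 164°) = (43.90, -7.388). Then |HB| = |B − H| = 44.51.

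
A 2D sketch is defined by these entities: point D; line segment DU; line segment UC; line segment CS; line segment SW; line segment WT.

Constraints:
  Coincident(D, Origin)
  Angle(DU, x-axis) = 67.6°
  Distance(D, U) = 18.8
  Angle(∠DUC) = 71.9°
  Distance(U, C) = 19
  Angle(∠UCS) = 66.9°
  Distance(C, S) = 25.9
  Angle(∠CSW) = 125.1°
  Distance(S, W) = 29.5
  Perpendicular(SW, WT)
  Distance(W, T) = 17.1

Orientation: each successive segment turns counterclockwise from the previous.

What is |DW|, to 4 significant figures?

28.54

D is at the origin; DU runs at 67.6° with length 18.8, so U = (7.164, 17.38). ∠DUC = 71.9° gives UC at 175.7° from the x-axis; with |UC| = 19.0, C = (-11.78, 18.81). ∠UCS = 66.9° gives CS at -71.20° from the x-axis; with |CS| = 25.9, S = (-3.436, -5.712). ∠CSW = 125.1° gives SW at -16.30° from the x-axis; with |SW| = 29.5, W = (24.88, -13.99). Then |DW| = |W − D| = 28.54.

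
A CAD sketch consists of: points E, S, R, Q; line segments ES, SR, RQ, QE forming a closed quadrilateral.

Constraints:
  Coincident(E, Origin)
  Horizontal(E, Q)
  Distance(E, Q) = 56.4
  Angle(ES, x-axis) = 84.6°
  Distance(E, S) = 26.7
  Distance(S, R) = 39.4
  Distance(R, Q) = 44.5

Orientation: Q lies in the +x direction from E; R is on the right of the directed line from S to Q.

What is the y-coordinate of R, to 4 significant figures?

-11.30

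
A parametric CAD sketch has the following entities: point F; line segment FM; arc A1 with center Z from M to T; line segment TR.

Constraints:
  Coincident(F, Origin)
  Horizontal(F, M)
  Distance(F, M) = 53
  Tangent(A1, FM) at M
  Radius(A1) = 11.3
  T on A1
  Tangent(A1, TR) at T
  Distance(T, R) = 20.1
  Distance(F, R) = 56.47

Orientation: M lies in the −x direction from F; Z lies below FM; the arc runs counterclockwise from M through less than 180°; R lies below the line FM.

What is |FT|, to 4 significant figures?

63.70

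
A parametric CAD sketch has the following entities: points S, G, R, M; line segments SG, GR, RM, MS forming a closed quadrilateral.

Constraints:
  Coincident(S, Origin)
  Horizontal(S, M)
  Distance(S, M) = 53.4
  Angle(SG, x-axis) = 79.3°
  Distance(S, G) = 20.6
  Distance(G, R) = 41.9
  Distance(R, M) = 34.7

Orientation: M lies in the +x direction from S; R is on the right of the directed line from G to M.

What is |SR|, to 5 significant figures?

28.669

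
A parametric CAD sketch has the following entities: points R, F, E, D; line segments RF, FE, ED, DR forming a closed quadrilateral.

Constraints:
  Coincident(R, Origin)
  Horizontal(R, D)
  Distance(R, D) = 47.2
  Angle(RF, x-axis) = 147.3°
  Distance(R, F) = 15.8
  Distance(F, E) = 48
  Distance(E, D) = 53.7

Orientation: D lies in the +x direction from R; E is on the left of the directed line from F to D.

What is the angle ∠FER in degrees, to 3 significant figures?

18.9°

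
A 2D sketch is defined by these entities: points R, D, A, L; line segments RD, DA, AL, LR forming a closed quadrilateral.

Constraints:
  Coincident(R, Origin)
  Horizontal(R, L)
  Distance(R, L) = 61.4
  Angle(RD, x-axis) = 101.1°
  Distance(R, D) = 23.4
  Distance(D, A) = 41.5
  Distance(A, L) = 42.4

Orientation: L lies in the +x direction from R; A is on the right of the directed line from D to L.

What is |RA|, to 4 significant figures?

22.75

R is at the origin; RL is horizontal with |RL| = 61.4 and L in +x, so L = (61.4, 0). RD runs at 101.1° with |RD| = 23.4, so D = (-4.505, 22.96). A is determined by |DA| = 41.5 and |AL| = 42.4 together: it lies at the intersection of circle(D, 41.5) and circle(L, 42.4). With |DL| = 69.79, the foot of the radical line on DL is 34.35 from D and the perpendicular offset is √(41.5² − 34.35²) = 23.28. Taking the right-of-DL solution: A = (20.28, -10.33).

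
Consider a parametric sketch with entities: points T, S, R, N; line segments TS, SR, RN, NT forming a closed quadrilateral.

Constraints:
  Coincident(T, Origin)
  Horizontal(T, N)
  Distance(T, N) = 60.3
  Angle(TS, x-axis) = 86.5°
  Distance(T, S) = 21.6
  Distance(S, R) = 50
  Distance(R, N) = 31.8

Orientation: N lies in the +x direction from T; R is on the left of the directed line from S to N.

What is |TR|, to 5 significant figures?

58.924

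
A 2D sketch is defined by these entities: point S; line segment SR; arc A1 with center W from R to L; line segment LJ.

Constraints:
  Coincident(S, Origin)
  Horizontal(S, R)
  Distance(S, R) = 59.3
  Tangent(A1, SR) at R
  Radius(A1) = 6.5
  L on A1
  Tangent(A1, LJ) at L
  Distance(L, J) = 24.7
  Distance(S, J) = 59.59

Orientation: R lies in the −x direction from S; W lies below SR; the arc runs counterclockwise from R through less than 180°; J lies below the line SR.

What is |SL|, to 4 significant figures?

65.50

S is at the origin; SR is horizontal with |SR| = 59.3 and R on the −x side, so R = (-59.30, 0.000). Since A1 is tangent to SR there, WR ⟂ SR, so W = R + (0, -6.5) = (-59.30, -6.500). Since WL ⟂ LJ (tangency), |WJ| = √(6.5² + 24.7²) = 25.54 regardless of where L sits on A1. So J lies on both circle(S, 59.59) and circle(W, 25.54); the below-SR intersection is J = (-51.08, -30.68). L is the foot of the tangent from J: L = (-64.72, -10.09).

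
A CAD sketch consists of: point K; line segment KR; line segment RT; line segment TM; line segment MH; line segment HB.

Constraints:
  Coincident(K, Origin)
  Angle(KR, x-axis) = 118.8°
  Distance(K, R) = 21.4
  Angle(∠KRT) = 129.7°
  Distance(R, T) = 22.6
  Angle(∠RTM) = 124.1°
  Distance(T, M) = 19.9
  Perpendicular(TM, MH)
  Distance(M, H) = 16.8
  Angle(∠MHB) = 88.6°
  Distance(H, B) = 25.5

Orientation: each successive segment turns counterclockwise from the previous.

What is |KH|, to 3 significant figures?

34.8

K is at the origin; KR runs at 118.8° with length 21.4, so R = (-10.3, 18.8). ∠KRT = 129.7° gives RT at 169° from the x-axis; with |RT| = 22.6, T = (-32.5, 23.0). ∠RTM = 124.1° gives TM at -135° from the x-axis; with |TM| = 19.9, M = (-46.6, 8.96). The perpendicularity gives MH at right angles to TM, so MH runs at -45.0°; with |MH| = 16.8, H = (-34.7, -2.92). Then |KH| = |H − K| = 34.8.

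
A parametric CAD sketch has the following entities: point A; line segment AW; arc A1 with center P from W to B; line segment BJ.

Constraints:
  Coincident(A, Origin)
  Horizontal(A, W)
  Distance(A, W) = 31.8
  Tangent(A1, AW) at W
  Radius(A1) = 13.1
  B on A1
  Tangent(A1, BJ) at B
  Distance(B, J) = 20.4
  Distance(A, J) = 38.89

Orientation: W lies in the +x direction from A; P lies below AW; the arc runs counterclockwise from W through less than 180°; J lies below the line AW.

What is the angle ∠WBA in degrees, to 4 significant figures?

98.63°

A is at the origin; A and W share the same y with |AW| = 31.8 and W on the +x side, so W = (31.80, 0.000). A1 meets AW tangentially, so PW is at right angles to AW, so P = W + (0, -13.1) = (31.80, -13.10). Since PB ⟂ BJ (tangency), |PJ| = √(13.1² + 20.4²) = 24.24 regardless of where B sits on A1. So J lies on both circle(A, 38.89) and circle(P, 24.24); the below-AW intersection is J = (19.21, -33.82). B is the foot of the tangent from J: B = (18.70, -13.42).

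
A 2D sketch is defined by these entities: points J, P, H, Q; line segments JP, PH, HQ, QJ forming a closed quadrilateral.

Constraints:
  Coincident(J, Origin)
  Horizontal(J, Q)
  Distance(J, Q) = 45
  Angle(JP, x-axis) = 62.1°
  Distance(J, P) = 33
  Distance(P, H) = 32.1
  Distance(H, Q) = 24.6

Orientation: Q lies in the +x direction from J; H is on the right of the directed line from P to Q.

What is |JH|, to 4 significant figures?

20.69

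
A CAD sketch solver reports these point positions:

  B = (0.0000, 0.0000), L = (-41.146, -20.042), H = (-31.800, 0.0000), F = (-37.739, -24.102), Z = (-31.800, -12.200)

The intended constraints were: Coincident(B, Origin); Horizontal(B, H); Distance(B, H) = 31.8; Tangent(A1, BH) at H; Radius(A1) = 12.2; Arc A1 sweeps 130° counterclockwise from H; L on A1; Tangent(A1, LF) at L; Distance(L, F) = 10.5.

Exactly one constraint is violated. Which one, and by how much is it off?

Distance(L, F) = 10.5 — off by 5.20.

B = (0.00, 0.00) ✓; B.y = 0.00, H.y = 0.00 ✓; |BH| = 31.80 ✓; ∠(ZH, HB) = 90.00° ✓; |ZH| = 12.20 ✓; bearing(Z→L) − bearing(Z→H) = 130.0° ✓; |ZL| = 12.20 ✓; ∠(ZL, LF) = 90.00° ✓; |LF| = 5.300 ✗.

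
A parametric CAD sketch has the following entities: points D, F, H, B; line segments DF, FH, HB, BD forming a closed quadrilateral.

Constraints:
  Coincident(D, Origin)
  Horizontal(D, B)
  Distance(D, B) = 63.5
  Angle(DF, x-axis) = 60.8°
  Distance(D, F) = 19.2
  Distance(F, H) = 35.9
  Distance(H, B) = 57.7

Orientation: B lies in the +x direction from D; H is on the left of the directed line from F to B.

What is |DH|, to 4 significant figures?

55.06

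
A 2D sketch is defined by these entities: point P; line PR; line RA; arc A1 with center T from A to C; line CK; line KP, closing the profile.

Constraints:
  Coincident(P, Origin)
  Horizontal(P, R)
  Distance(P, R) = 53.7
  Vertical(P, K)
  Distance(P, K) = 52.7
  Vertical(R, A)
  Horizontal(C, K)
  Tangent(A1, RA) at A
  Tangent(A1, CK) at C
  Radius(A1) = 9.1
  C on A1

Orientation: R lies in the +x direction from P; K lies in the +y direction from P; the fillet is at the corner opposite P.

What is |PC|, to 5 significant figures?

69.039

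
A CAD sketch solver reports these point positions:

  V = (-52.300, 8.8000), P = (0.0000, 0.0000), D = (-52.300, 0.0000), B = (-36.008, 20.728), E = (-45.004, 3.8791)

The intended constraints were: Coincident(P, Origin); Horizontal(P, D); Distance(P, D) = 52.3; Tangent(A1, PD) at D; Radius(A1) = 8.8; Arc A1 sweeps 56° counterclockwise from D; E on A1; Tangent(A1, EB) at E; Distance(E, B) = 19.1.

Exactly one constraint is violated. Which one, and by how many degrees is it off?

Tangent(A1, EB) at E — off by 5.90°.

P = (0.00, 0.00) ✓; P.y = 0.00, D.y = 0.00 ✓; |PD| = 52.30 ✓; ∠(VD, DP) = 90.00° ✓; |VD| = 8.800 ✓; bearing(V→E) − bearing(V→D) = 56.00° ✓; |VE| = 8.800 ✓; ∠(VE, EB) = 84.10° ✗; |EB| = 19.10 ✓.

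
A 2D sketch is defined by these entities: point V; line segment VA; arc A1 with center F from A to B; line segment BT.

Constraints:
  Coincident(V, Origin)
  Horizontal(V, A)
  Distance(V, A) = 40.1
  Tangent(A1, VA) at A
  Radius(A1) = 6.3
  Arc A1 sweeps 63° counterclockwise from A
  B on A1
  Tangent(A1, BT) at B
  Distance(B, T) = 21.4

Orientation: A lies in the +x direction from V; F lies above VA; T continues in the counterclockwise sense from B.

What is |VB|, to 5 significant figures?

45.843

V is at the origin; V and A share the same y with |VA| = 40.1 and A on the +x side, so A = (40.100, 0.0000). The tangent condition forces FA to be normal to VA, so F = A + (0, 6.3) = (40.100, 6.3000). On A1, A sits at bearing -90° from F; a 63° counterclockwise sweep puts B at bearing -27°, so B = F + 6.3·(cos -27°, sin -27°) = (45.713, 3.4399). Then |VB| = |B − V| = 45.843.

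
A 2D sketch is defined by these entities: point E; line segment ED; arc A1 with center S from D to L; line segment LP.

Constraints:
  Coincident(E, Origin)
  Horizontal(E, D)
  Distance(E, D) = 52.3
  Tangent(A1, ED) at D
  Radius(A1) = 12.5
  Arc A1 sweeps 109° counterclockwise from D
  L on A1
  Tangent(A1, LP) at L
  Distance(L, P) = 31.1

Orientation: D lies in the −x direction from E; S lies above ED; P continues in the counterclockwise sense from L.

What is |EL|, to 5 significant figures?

43.741

E is at the origin; ED is horizontal with |ED| = 52.3 and D on the −x side, so D = (-52.300, 0.0000). Tangency of A1 to ED means the radius SD is perpendicular to ED, so S = D + (0, 12.5) = (-52.300, 12.500). On A1, D sits at bearing -90° from S; a 109° counterclockwise sweep puts L at bearing 19°, so L = S + 12.5·(cos 19°, sin 19°) = (-40.481, 16.570). Then |EL| = |L − E| = 43.741.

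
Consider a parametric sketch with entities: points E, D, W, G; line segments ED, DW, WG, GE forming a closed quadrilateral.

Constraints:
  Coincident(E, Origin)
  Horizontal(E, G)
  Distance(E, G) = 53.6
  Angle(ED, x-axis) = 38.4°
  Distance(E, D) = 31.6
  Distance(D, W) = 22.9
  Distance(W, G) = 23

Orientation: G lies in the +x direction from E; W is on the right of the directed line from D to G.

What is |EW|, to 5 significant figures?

30.834

E is at the origin; E and G share the same y with |EG| = 53.6 and G in +x, so G = (53.6, 0). ED runs at 38.4° with |ED| = 31.6, so D = (24.765, 19.628). W is determined by |DW| = 22.9 and |WG| = 23.0 together: it lies at the intersection of circle(D, 22.9) and circle(G, 23.0). With |DG| = 34.882, the foot of the radical line on DG is 17.375 from D and the perpendicular offset is √(22.9² − 17.375²) = 14.917. Taking the right-of-DG solution: W = (30.734, -2.4800).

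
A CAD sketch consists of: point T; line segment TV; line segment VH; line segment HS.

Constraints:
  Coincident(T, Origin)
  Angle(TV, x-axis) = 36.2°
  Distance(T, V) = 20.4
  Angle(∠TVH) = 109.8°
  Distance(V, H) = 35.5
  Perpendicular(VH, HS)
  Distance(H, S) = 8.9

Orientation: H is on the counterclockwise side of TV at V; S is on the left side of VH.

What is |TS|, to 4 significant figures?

43.64

T is at the origin; TV runs at 36.2° with length 20.4, so V = 20.4·(cos 36.2°, sin 36.2°) = (16.46, 12.05). ∠TVH = 109.8°, so VH runs at 36.2° + (180° − 109.8°) = 106.4° from the x-axis; with |VH| = 35.5, H = V + 35.5·(cos 106.4°, sin 106.4°) = (6.439, 46.10). VH ⟂ HS; with |HS| = 8.9 on the left of VH, S = H + 8.9·(-0.9593, -0.2823) = (-2.099, 43.59). Then |TS| = |S − T| = 43.64.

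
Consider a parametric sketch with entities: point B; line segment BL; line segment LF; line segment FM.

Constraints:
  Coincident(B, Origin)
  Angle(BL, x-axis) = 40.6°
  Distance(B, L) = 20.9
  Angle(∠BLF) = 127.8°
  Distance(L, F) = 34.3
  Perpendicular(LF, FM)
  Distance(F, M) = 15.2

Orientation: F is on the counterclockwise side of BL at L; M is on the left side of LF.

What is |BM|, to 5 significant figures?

47.128

B is at the origin; BL runs at 40.6° with length 20.9, so L = 20.9·(cos 40.6°, sin 40.6°) = (15.869, 13.601). ∠BLF = 127.8°, so LF runs at 40.6° + (180° − 127.8°) = 92.800° from the x-axis; with |LF| = 34.3, F = L + 34.3·(cos 92.800°, sin 92.800°) = (14.193, 47.860). The perpendicularity gives FM at right angles to LF; with |FM| = 15.2 on the left of LF, M = F + 15.2·(-0.99881, -0.048850) = (-0.98863, 47.118). Then |BM| = |M − B| = 47.128.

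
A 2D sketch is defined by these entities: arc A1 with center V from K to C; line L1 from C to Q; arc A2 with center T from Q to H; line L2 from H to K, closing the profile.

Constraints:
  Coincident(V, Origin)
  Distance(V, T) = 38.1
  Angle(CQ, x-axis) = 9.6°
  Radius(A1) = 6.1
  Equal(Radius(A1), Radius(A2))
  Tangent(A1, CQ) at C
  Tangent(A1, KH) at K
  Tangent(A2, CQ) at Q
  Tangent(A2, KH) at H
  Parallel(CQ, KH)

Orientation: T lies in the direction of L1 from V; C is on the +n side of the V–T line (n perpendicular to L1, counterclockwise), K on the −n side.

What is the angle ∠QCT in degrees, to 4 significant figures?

9.096°

The slot axis is L1's direction at 9.6°, so u = (cos 9.6°, sin 9.6°) = (0.9860, 0.1668) and n = (−sin 9.6°, cos 9.6°) = (-0.1668, 0.9860). V is at the origin and T lies 38.1 along u from V, so T = 38.1·u = (37.57, 6.354). Tangency of A1 to both parallel lines with radius 6.1 puts C and K at V ± 6.1·n: C = (-1.017, 6.015), K = (1.017, -6.015). Equal radii place Q and H the same way about T: Q = T + 6.1·n = (36.55, 12.37), H = T − 6.1·n = (38.58, 0.3393). Then cos ∠QCT = CQ·CT / (|CQ||CT|), giving 9.096°.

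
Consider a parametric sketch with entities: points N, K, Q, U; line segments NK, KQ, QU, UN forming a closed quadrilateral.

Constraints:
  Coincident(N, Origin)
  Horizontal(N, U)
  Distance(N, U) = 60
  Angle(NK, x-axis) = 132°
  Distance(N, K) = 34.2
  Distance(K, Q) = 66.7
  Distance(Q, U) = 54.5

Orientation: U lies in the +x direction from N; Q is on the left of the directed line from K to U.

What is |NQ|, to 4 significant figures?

63.64

N is at the origin; NU is horizontal with |NU| = 60.0 and U in +x, so U = (60.0, 0). NK runs at 132.0° with |NK| = 34.2, so K = (-22.88, 25.42). Q is determined by |KQ| = 66.7 and |QU| = 54.5 together: it lies at the intersection of circle(K, 66.7) and circle(U, 54.5). With |KU| = 86.69, the foot of the radical line on KU is 51.87 from K and the perpendicular offset is √(66.7² − 51.87²) = 41.93. Taking the left-of-KU solution: Q = (39.00, 50.29).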